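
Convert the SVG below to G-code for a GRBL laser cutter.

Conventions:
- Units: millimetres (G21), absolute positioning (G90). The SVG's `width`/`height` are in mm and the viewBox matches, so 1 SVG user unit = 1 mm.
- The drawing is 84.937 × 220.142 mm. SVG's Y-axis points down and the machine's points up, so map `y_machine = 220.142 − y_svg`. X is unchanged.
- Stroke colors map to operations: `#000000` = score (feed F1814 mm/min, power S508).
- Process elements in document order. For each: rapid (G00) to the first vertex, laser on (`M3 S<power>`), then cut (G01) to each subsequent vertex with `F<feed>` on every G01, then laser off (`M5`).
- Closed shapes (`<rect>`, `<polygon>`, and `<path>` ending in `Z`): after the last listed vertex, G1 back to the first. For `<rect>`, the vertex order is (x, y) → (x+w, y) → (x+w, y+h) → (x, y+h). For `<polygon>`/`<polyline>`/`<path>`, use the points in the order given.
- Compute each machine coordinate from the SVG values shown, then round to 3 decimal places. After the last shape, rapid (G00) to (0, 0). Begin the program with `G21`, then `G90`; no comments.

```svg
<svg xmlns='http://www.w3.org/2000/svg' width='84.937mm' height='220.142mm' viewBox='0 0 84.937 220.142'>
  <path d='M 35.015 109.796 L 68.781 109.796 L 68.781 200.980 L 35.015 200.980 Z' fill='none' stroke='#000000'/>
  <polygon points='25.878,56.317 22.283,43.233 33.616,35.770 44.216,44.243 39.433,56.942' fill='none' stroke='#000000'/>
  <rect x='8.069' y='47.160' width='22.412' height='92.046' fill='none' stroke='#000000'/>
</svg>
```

G21
G90
G00 X35.015 Y110.346
M3 S508
G01 X68.781 Y110.346 F1814
G01 X68.781 Y19.162 F1814
G01 X35.015 Y19.162 F1814
G01 X35.015 Y110.346 F1814
M5
G00 X25.878 Y163.825
M3 S508
G01 X22.283 Y176.909 F1814
G01 X33.616 Y184.372 F1814
G01 X44.216 Y175.899 F1814
G01 X39.433 Y163.200 F1814
G01 X25.878 Y163.825 F1814
M5
G00 X8.069 Y172.982
M3 S508
G01 X30.481 Y172.982 F1814
G01 X30.481 Y80.936 F1814
G01 X8.069 Y80.936 F1814
G01 X8.069 Y172.982 F1814
M5
G00 X0.000 Y0.000

viewBox `0 0 84.937 220.142` with mm width/height → 1 unit = 1 mm. Flip: y_m = 220.142 − y_svg.

**Shape 1** — `<path>` rectangle, stroke `#000000` → score (S508, F1814). Machine vertices: (35.015,110.346) → (68.781,110.346) → (68.781,19.162) → (35.015,19.162) → (35.015,110.346). Closed: final G1 returns to the first vertex.

**Shape 2** — `<polygon>` regular polygon, stroke `#000000` → score (S508, F1814). Machine vertices: (25.878,163.825) → (22.283,176.909) → (33.616,184.372) → (44.216,175.899) → (39.433,163.200) → (25.878,163.825). Closed: final G1 returns to the first vertex.

**Shape 3** — `<rect>` rectangle, stroke `#000000` → score (S508, F1814). Machine vertices: (8.069,172.982) → (30.481,172.982) → (30.481,80.936) → (8.069,80.936) → (8.069,172.982). Closed: final G1 returns to the first vertex.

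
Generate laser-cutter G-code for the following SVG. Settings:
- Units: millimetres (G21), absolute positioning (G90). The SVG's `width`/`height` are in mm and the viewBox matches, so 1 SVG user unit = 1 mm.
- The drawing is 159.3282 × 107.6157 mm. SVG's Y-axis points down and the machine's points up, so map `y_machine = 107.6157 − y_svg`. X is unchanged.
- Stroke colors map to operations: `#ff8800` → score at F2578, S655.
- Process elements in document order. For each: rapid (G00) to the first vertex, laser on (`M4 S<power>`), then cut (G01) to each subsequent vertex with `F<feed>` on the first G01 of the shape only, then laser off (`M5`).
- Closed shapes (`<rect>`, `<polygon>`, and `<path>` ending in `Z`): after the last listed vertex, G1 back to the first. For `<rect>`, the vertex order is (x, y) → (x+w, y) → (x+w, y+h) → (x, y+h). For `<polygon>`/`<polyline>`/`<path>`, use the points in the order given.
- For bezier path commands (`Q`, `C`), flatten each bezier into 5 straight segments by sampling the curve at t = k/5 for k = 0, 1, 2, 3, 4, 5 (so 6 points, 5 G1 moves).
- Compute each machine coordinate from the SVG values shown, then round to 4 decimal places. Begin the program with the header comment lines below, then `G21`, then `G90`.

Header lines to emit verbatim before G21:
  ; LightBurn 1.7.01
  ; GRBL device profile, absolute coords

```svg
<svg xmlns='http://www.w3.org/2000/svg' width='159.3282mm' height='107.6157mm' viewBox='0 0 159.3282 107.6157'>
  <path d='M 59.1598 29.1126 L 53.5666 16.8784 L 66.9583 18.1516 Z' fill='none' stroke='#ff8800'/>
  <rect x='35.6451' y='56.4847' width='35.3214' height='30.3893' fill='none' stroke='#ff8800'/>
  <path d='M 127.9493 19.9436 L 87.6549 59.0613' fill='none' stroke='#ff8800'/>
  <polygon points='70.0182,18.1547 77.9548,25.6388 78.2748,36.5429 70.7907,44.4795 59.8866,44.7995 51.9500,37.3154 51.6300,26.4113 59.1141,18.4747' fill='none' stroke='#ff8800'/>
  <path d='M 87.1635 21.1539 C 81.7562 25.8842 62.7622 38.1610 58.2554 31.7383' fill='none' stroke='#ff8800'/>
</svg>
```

; LightBurn 1.7.01
; GRBL device profile, absolute coords
G21
G90
G00 X59.1598 Y78.5031
M4 S655
G01 X53.5666 Y90.7373 F2578
G01 X66.9583 Y89.4641
G01 X59.1598 Y78.5031
M5
G00 X35.6451 Y51.1310
M4 S655
G01 X70.9665 Y51.1310 F2578
G01 X70.9665 Y20.7417
G01 X35.6451 Y20.7417
G01 X35.6451 Y51.1310
M5
G00 X127.9493 Y87.6721
M4 S655
G01 X87.6549 Y48.5544 F2578
M5
G00 X70.0182 Y89.4610
M4 S655
G01 X77.9548 Y81.9769 F2578
G01 X78.2748 Y71.0728
G01 X70.7907 Y63.1362
G01 X59.8866 Y62.8162
G01 X51.9500 Y70.3003
G01 X51.6300 Y81.2044
G01 X59.1141 Y89.1410
G01 X70.0182 Y89.4610
M5
G00 X87.1635 Y86.4618
M4 S655
G01 X82.5133 Y82.9280 F2578
G01 X75.9499 Y78.8429
G01 X68.8207 Y75.4662
G01 X62.4734 Y74.0578
G01 X58.2554 Y75.8774
M5

viewBox `0 0 159.3282 107.6157` with mm width/height → 1 unit = 1 mm. Flip: y_m = 107.6157 − y_svg.

**Shape 1** — `<path>` regular polygon, stroke `#ff8800` → score (S655, F2578). Machine vertices: (59.1598,78.5031) → (53.5666,90.7373) → (66.9583,89.4641) → (59.1598,78.5031). Closed: final G1 returns to the first vertex.

**Shape 2** — `<rect>` rectangle, stroke `#ff8800` → score (S655, F2578). Machine vertices: (35.6451,51.1310) → (70.9665,51.1310) → (70.9665,20.7417) → (35.6451,20.7417) → (35.6451,51.1310). Closed: final G1 returns to the first vertex.

**Shape 3** — `<path>` line segment, stroke `#ff8800` → score (S655, F2578). Machine vertices: (127.9493,87.6721) → (87.6549,48.5544). Open path.

**Shape 4** — `<polygon>` regular polygon, stroke `#ff8800` → score (S655, F2578). Machine vertices: (70.0182,89.4610) → (77.9548,81.9769) → (78.2748,71.0728) → (70.7907,63.1362) → (59.8866,62.8162) → (51.9500,70.3003) → (51.6300,81.2044) → (59.1141,89.1410) → (70.0182,89.4610). Closed: final G1 returns to the first vertex.

**Shape 5** — `<path>` cubic bezier, stroke `#ff8800` → score (S655, F2578). Control points (SVG): P0=(87.1635,21.1539), P1=(81.7562,25.8842), P2=(62.7622,38.1610), P3=(58.2554,31.7383); sampled at t=k/5. Machine vertices: (87.1635,86.4618) → (82.5133,82.9280) → (75.9499,78.8429) → (68.8207,75.4662) → (62.4734,74.0578) → (58.2554,75.8774). Open path.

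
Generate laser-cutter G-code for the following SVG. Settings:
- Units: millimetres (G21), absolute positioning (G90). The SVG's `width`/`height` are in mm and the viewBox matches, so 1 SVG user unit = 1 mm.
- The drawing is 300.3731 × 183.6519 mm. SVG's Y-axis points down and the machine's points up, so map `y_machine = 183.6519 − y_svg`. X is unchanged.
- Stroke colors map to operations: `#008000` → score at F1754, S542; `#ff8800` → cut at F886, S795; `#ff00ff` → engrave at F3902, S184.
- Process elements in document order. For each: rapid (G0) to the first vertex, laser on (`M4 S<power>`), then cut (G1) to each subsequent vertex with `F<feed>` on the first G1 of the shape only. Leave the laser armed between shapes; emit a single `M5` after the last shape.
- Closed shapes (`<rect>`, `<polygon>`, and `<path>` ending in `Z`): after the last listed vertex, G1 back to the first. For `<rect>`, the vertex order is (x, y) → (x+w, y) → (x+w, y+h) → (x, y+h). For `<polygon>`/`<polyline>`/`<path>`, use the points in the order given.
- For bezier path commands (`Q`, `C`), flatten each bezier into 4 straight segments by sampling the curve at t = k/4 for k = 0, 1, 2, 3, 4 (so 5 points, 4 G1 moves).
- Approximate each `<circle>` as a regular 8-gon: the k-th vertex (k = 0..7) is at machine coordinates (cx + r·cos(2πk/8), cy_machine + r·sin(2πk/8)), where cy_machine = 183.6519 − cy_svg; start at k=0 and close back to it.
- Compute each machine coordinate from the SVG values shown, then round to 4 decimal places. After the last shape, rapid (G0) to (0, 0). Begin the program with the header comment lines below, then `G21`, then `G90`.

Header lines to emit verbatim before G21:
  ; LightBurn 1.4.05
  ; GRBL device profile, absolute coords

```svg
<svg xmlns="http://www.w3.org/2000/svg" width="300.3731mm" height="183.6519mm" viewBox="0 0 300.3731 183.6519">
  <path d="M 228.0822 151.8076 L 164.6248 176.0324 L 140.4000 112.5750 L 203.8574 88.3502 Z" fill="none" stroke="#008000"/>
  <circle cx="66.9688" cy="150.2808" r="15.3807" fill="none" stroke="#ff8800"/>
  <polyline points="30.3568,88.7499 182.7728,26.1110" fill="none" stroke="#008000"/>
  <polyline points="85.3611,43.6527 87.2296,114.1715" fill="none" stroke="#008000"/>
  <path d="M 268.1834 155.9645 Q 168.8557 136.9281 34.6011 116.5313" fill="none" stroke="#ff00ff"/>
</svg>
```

; LightBurn 1.4.05
; GRBL device profile, absolute coords
G21
G90
G0 X228.0822 Y31.8443
M4 S542
G1 X164.6248 Y7.6195 F1754
G1 X140.4000 Y71.0769
G1 X203.8574 Y95.3017
G1 X228.0822 Y31.8443
G0 X82.3495 Y33.3711
M4 S795
G1 X77.8446 Y44.2469 F886
G1 X66.9688 Y48.7518
G1 X56.0930 Y44.2469
G1 X51.5881 Y33.3711
G1 X56.0930 Y22.4953
G1 X66.9688 Y17.9904
G1 X77.8446 Y22.4953
G1 X82.3495 Y33.3711
G0 X30.3568 Y94.9020
M4 S542
G1 X182.7728 Y157.5409 F1754
G0 X85.3611 Y139.9992
M4 S542
G1 X87.2296 Y69.4804 F1754
G0 X268.1834 Y27.6874
M4 S184
G1 X216.3366 Y37.2906 F3902
G1 X160.1240 Y47.0639
G1 X99.5455 Y57.0072
G1 X34.6011 Y67.1206
M5
G0 X0.0000 Y0.0000

Since the viewBox matches the mm dimensions, user units are millimetres directly. The only transform is the Y-flip y_m = 183.6519 − y_svg.

Shape 1 is a regular polygon drawn with `<path>`. Its stroke #008000 means score at S542, F1754. After flipping Y the toolpath is (228.0822,31.8443) → (164.6248,7.6195) → (140.4000,71.0769) → (203.8574,95.3017) → (228.0822,31.8443), returning to the start.

Shape 2 is a circle drawn with `<circle>`. Its stroke #ff8800 means cut at S795, F886. After flipping Y the toolpath is (82.3495,33.3711) → (77.8446,44.2469) → (66.9688,48.7518) → (56.0930,44.2469) → (51.5881,33.3711) → (56.0930,22.4953) → (66.9688,17.9904) → (77.8446,22.4953) → (82.3495,33.3711), returning to the start.

Shape 3 is a line segment drawn with `<polyline>`. Its stroke #008000 means score at S542, F1754. After flipping Y the toolpath is (30.3568,94.9020) → (182.7728,157.5409).

Shape 4 is a line segment drawn with `<polyline>`. Its stroke #008000 means score at S542, F1754. After flipping Y the toolpath is (85.3611,139.9992) → (87.2296,69.4804).

Shape 5 is a quadratic bezier drawn with `<path>`. Its stroke #ff00ff means engrave at S184, F3902. After flipping Y the toolpath is (268.1834,27.6874) → (216.3366,37.2906) → (160.1240,47.0639) → (99.5455,57.0072) → (34.6011,67.1206).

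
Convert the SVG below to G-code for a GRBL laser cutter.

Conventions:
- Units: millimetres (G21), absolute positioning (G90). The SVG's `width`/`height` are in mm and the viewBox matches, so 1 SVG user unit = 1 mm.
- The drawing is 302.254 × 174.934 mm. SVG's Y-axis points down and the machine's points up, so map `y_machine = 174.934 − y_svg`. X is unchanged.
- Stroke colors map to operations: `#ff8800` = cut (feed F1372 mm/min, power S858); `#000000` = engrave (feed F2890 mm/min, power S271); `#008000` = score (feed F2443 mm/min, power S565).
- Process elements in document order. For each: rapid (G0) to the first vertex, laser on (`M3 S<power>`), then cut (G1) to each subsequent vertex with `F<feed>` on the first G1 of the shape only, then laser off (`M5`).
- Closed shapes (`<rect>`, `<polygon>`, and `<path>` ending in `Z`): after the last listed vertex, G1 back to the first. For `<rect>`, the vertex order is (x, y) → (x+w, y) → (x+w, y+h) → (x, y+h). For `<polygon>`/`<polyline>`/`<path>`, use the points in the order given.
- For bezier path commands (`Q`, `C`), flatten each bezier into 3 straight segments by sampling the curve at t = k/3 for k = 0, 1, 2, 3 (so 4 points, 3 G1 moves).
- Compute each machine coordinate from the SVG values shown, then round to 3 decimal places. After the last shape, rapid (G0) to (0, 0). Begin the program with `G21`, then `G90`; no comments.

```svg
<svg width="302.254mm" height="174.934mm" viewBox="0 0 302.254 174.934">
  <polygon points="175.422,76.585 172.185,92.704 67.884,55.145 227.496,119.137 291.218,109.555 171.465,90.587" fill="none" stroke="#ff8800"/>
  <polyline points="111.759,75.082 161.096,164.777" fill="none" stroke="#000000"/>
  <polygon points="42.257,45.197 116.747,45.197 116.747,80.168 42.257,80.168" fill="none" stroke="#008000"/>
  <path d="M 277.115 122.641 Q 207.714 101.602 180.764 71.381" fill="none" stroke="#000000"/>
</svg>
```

G21
G90
G0 X175.422 Y98.349
M3 S858
G1 X172.185 Y82.230 F1372
G1 X67.884 Y119.789
G1 X227.496 Y55.797
G1 X291.218 Y65.379
G1 X171.465 Y84.347
G1 X175.422 Y98.349
M5
G0 X111.759 Y99.852
M3 S271
G1 X161.096 Y10.157 F2890
M5
G0 X42.257 Y129.737
M3 S565
G1 X116.747 Y129.737 F2443
G1 X116.747 Y94.766
G1 X42.257 Y94.766
G1 X42.257 Y129.737
M5
G0 X277.115 Y52.293
M3 S271
G1 X235.564 Y67.339 F2890
G1 X203.447 Y84.426
G1 X180.764 Y103.553
M5
G0 X0.000 Y0.000

1 u = 1 mm; y_m = 174.934 − y.

[1] `<polygon>` closed polygon, #ff8800→cut S858 F1372: (175.422,98.349) → (172.185,82.230) → (67.884,119.789) → (227.496,55.797) → (291.218,65.379) → (171.465,84.347) → (175.422,98.349) (closed)

[2] `<polyline>` line segment, #000000→engrave S271 F2890: (111.759,99.852) → (161.096,10.157)

[3] `<polygon>` rectangle, #008000→score S565 F2443: (42.257,129.737) → (116.747,129.737) → (116.747,94.766) → (42.257,94.766) → (42.257,129.737) (closed)

[4] `<path>` quadratic bezier, #000000→engrave S271 F2890: (277.115,52.293) → (235.564,67.339) → (203.447,84.426) → (180.764,103.553)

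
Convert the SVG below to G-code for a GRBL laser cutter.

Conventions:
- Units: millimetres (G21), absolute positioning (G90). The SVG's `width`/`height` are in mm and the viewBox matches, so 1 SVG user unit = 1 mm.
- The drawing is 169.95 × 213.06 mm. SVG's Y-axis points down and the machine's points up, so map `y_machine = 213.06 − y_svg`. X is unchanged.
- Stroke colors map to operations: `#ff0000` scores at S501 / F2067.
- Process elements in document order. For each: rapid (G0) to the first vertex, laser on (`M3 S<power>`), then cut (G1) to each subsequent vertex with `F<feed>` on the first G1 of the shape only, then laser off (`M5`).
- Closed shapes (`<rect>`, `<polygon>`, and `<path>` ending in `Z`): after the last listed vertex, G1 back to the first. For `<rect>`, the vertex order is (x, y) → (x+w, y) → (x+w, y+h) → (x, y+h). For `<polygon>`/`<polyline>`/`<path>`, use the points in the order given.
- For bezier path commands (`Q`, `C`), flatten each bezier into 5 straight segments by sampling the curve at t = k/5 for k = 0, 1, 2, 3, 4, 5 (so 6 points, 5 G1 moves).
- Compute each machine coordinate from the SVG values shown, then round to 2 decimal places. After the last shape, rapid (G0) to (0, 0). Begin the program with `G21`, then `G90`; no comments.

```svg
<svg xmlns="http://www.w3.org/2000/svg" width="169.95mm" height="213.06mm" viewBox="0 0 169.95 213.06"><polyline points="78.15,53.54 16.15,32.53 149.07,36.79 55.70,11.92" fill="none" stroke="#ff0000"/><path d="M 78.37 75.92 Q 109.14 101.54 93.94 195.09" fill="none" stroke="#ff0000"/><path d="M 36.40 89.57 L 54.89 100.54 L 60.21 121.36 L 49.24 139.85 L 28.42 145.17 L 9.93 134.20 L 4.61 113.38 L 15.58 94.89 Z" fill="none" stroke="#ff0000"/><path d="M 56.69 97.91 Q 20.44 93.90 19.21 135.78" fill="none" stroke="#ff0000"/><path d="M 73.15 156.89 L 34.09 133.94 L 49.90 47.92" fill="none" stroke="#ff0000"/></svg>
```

1 u = 1 mm; y_m = 213.06 − y.

[1] `<polyline>` open polyline, #ff0000→score S501 F2067: (78.15,159.52) → (16.15,180.53) → (149.07,176.27) → (55.70,201.14)

[2] `<path>` quadratic bezier, #ff0000→score S501 F2067: (78.37,137.14) → (88.84,124.17) → (95.63,105.78) → (98.74,81.94) → (98.18,52.67) → (93.94,17.97)

[3] `<path>` regular polygon, #ff0000→score S501 F2067: (36.40,123.49) → (54.89,112.52) → (60.21,91.70) → (49.24,73.21) → (28.42,67.89) → (9.93,78.86) → (4.61,99.68) → (15.58,118.17) → (36.40,123.49) (closed)

[4] `<path>` quadratic bezier, #ff0000→score S501 F2067: (56.69,115.15) → (43.59,114.92) → (33.29,111.02) → (25.80,103.44) → (21.10,92.20) → (19.21,77.28)

[5] `<path>` open polyline, #ff0000→score S501 F2067: (73.15,56.17) → (34.09,79.12) → (49.90,165.14)

G21
G90
G0 X78.15 Y159.52
M3 S501
G1 X16.15 Y180.53 F2067
G1 X149.07 Y176.27
G1 X55.70 Y201.14
M5
G0 X78.37 Y137.14
M3 S501
G1 X88.84 Y124.17 F2067
G1 X95.63 Y105.78
G1 X98.74 Y81.94
G1 X98.18 Y52.67
G1 X93.94 Y17.97
M5
G0 X36.40 Y123.49
M3 S501
G1 X54.89 Y112.52 F2067
G1 X60.21 Y91.70
G1 X49.24 Y73.21
G1 X28.42 Y67.89
G1 X9.93 Y78.86
G1 X4.61 Y99.68
G1 X15.58 Y118.17
G1 X36.40 Y123.49
M5
G0 X56.69 Y115.15
M3 S501
G1 X43.59 Y114.92 F2067
G1 X33.29 Y111.02
G1 X25.80 Y103.44
G1 X21.10 Y92.20
G1 X19.21 Y77.28
M5
G0 X73.15 Y56.17
M3 S501
G1 X34.09 Y79.12 F2067
G1 X49.90 Y165.14
M5
G0 X0.00 Y0.00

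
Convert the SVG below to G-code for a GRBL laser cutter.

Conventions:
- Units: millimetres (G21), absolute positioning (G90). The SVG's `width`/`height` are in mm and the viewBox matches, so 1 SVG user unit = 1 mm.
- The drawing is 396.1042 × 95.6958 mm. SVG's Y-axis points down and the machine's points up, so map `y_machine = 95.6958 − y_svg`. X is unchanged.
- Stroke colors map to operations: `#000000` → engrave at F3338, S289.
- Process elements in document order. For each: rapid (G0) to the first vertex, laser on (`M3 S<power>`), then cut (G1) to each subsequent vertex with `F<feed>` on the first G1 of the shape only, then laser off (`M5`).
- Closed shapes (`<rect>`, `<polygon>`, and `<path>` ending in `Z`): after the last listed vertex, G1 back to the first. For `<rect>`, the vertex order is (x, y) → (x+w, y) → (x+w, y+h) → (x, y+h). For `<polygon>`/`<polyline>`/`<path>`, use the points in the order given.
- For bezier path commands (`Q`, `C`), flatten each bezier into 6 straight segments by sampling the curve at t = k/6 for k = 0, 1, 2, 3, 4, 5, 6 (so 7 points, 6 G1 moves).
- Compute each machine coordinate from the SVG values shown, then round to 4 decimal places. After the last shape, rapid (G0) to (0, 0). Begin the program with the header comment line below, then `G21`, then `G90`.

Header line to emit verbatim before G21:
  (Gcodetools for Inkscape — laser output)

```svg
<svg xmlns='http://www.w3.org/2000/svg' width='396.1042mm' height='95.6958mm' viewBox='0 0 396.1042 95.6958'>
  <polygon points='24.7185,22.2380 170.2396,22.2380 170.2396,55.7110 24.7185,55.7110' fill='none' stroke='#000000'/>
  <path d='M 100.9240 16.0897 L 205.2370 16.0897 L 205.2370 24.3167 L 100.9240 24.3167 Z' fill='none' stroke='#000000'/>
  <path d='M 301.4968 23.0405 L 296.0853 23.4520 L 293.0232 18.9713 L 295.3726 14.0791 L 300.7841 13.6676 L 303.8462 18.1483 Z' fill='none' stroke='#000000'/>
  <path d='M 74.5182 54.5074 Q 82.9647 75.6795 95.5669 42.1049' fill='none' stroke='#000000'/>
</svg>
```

Since the viewBox matches the mm dimensions, user units are millimetres directly. The only transform is the Y-flip y_m = 95.6958 − y_svg.

Shape 1 is a rectangle drawn with `<polygon>`. Its stroke #000000 means engrave at S289, F3338. After flipping Y the toolpath is (24.7185,73.4578) → (170.2396,73.4578) → (170.2396,39.9848) → (24.7185,39.9848) → (24.7185,73.4578), returning to the start.

Shape 2 is a rectangle drawn with `<path>`. Its stroke #000000 means engrave at S289, F3338. After flipping Y the toolpath is (100.9240,79.6061) → (205.2370,79.6061) → (205.2370,71.3791) → (100.9240,71.3791) → (100.9240,79.6061), returning to the start.

Shape 3 is a regular polygon drawn with `<path>`. Its stroke #000000 means engrave at S289, F3338. After flipping Y the toolpath is (301.4968,72.6553) → (296.0853,72.2438) → (293.0232,76.7245) → (295.3726,81.6167) → (300.7841,82.0282) → (303.8462,77.5475) → (301.4968,72.6553), returning to the start.

Shape 4 is a quadratic bezier drawn with `<path>`. Its stroke #000000 means engrave at S289, F3338. After flipping Y the toolpath is (74.5182,41.1884) → (77.4491,35.6518) → (80.6109,33.1566) → (84.0036,33.7030) → (87.6272,37.2908) → (91.4816,43.9201) → (95.5669,53.5909).

(Gcodetools for Inkscape — laser output)
G21
G90
G0 X24.7185 Y73.4578
M3 S289
G1 X170.2396 Y73.4578 F3338
G1 X170.2396 Y39.9848
G1 X24.7185 Y39.9848
G1 X24.7185 Y73.4578
M5
G0 X100.9240 Y79.6061
M3 S289
G1 X205.2370 Y79.6061 F3338
G1 X205.2370 Y71.3791
G1 X100.9240 Y71.3791
G1 X100.9240 Y79.6061
M5
G0 X301.4968 Y72.6553
M3 S289
G1 X296.0853 Y72.2438 F3338
G1 X293.0232 Y76.7245
G1 X295.3726 Y81.6167
G1 X300.7841 Y82.0282
G1 X303.8462 Y77.5475
G1 X301.4968 Y72.6553
M5
G0 X74.5182 Y41.1884
M3 S289
G1 X77.4491 Y35.6518 F3338
G1 X80.6109 Y33.1566
G1 X84.0036 Y33.7030
G1 X87.6272 Y37.2908
G1 X91.4816 Y43.9201
G1 X95.5669 Y53.5909
M5
G0 X0.0000 Y0.0000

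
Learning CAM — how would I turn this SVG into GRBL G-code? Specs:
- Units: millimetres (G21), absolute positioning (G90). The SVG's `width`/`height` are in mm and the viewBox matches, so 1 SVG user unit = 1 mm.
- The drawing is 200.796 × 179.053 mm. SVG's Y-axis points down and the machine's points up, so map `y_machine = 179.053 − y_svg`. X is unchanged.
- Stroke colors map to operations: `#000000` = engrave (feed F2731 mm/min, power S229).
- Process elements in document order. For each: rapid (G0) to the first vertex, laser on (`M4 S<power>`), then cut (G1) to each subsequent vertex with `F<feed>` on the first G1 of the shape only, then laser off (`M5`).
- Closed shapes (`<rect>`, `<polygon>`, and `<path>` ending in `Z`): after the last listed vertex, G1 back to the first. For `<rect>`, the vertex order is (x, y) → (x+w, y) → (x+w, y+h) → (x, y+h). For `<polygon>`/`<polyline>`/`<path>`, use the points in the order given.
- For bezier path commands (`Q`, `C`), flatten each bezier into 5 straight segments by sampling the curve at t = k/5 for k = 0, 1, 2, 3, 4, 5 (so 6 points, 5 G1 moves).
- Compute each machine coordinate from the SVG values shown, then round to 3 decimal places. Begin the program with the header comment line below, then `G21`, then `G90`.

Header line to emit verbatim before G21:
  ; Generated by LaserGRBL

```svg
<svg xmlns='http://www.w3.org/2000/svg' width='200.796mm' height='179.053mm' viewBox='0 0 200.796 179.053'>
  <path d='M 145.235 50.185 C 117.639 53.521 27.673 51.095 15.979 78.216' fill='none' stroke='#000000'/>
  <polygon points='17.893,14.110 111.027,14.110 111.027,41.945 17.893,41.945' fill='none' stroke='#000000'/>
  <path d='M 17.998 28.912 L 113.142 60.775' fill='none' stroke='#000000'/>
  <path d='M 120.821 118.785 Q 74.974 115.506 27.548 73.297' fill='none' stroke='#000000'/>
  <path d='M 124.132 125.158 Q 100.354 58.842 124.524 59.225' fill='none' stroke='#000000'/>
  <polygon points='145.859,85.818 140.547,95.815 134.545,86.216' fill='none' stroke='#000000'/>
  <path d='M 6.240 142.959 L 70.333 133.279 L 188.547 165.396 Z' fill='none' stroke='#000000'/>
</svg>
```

; Generated by LaserGRBL
G21
G90
G0 X145.235 Y128.868
M4 S229
G1 X122.318 Y127.275 F2731
G1 X91.183 Y125.371
G1 X58.581 Y121.459
G1 X31.263 Y113.846
G1 X15.979 Y100.837
M5
G0 X17.893 Y164.943
M4 S229
G1 X111.027 Y164.943 F2731
G1 X111.027 Y137.108
G1 X17.893 Y137.108
G1 X17.893 Y164.943
M5
G0 X17.998 Y150.141
M4 S229
G1 X113.142 Y118.278 F2731
M5
G0 X120.821 Y60.268
M4 S229
G1 X102.419 Y63.137 F2731
G1 X83.891 Y69.120
G1 X65.236 Y78.218
G1 X46.455 Y90.430
G1 X27.548 Y105.756
M5
G0 X124.132 Y53.895
M4 S229
G1 X116.539 Y77.753 F2731
G1 X112.781 Y96.276
G1 X112.860 Y109.463
G1 X116.774 Y117.313
G1 X124.524 Y119.828
M5
G0 X145.859 Y93.235
M4 S229
G1 X140.547 Y83.238 F2731
G1 X134.545 Y92.837
G1 X145.859 Y93.235
M5
G0 X6.240 Y36.094
M4 S229
G1 X70.333 Y45.774 F2731
G1 X188.547 Y13.657
G1 X6.240 Y36.094
M5

viewBox `0 0 200.796 179.053` with mm width/height → 1 unit = 1 mm. Flip: y_m = 179.053 − y_svg.

**Shape 1** — `<path>` cubic bezier, stroke `#000000` → engrave (S229, F2731). Control points (SVG): P0=(145.235,50.185), P1=(117.639,53.521), P2=(27.673,51.095), P3=(15.979,78.216); sampled at t=k/5. Machine vertices: (145.235,128.868) → (122.318,127.275) → (91.183,125.371) → (58.581,121.459) → (31.263,113.846) → (15.979,100.837). Open path.

**Shape 2** — `<polygon>` rectangle, stroke `#000000` → engrave (S229, F2731). Machine vertices: (17.893,164.943) → (111.027,164.943) → (111.027,137.108) → (17.893,137.108) → (17.893,164.943). Closed: final G1 returns to the first vertex.

**Shape 3** — `<path>` line segment, stroke `#000000` → engrave (S229, F2731). Machine vertices: (17.998,150.141) → (113.142,118.278). Open path.

**Shape 4** — `<path>` quadratic bezier, stroke `#000000` → engrave (S229, F2731). Control points (SVG): P0=(120.821,118.785), P1=(74.974,115.506), P2=(27.548,73.297); sampled at t=k/5. Machine vertices: (120.821,60.268) → (102.419,63.137) → (83.891,69.120) → (65.236,78.218) → (46.455,90.430) → (27.548,105.756). Open path.

**Shape 5** — `<path>` quadratic bezier, stroke `#000000` → engrave (S229, F2731). Control points (SVG): P0=(124.132,125.158), P1=(100.354,58.842), P2=(124.524,59.225); sampled at t=k/5. Machine vertices: (124.132,53.895) → (116.539,77.753) → (112.781,96.276) → (112.860,109.463) → (116.774,117.313) → (124.524,119.828). Open path.

**Shape 6** — `<polygon>` regular polygon, stroke `#000000` → engrave (S229, F2731). Machine vertices: (145.859,93.235) → (140.547,83.238) → (134.545,92.837) → (145.859,93.235). Closed: final G1 returns to the first vertex.

**Shape 7** — `<path>` closed polygon, stroke `#000000` → engrave (S229, F2731). Machine vertices: (6.240,36.094) → (70.333,45.774) → (188.547,13.657) → (6.240,36.094). Closed: final G1 returns to the first vertex.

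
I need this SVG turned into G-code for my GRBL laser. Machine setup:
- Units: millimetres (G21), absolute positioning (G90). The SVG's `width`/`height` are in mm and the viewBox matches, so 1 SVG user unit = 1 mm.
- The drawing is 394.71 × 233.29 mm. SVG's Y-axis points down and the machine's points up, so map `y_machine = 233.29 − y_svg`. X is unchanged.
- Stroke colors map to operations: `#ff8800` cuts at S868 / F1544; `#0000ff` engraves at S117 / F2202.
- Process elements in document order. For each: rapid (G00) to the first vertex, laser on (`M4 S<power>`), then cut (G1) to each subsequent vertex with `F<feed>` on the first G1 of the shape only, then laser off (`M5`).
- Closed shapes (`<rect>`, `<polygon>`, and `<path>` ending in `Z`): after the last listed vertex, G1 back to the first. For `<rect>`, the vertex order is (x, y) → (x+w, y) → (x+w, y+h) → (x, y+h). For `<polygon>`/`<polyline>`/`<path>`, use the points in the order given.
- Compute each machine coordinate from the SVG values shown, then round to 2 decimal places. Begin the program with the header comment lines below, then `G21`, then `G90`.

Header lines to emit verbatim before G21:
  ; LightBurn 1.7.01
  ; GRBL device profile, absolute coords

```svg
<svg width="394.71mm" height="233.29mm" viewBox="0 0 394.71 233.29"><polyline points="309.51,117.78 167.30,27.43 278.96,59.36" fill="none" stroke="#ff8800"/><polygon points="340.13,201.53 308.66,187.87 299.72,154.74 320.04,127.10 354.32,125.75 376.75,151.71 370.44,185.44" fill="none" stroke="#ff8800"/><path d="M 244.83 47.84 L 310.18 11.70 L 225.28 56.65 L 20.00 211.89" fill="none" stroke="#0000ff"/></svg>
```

; LightBurn 1.7.01
; GRBL device profile, absolute coords
G21
G90
G00 X309.51 Y115.51
M4 S868
G1 X167.30 Y205.86 F1544
G1 X278.96 Y173.93
M5
G00 X340.13 Y31.76
M4 S868
G1 X308.66 Y45.42 F1544
G1 X299.72 Y78.55
G1 X320.04 Y106.19
G1 X354.32 Y107.54
G1 X376.75 Y81.58
G1 X370.44 Y47.85
G1 X340.13 Y31.76
M5
G00 X244.83 Y185.45
M4 S117
G1 X310.18 Y221.59 F2202
G1 X225.28 Y176.64
G1 X20.00 Y21.40
M5

1 u = 1 mm; y_m = 233.29 − y.

[1] `<polyline>` open polyline, #ff8800→cut S868 F1544: (309.51,115.51) → (167.30,205.86) → (278.96,173.93)

[2] `<polygon>` regular polygon, #ff8800→cut S868 F1544: (340.13,31.76) → (308.66,45.42) → (299.72,78.55) → (320.04,106.19) → (354.32,107.54) → (376.75,81.58) → (370.44,47.85) → (340.13,31.76) (closed)

[3] `<path>` open polyline, #0000ff→engrave S117 F2202: (244.83,185.45) → (310.18,221.59) → (225.28,176.64) → (20.00,21.40)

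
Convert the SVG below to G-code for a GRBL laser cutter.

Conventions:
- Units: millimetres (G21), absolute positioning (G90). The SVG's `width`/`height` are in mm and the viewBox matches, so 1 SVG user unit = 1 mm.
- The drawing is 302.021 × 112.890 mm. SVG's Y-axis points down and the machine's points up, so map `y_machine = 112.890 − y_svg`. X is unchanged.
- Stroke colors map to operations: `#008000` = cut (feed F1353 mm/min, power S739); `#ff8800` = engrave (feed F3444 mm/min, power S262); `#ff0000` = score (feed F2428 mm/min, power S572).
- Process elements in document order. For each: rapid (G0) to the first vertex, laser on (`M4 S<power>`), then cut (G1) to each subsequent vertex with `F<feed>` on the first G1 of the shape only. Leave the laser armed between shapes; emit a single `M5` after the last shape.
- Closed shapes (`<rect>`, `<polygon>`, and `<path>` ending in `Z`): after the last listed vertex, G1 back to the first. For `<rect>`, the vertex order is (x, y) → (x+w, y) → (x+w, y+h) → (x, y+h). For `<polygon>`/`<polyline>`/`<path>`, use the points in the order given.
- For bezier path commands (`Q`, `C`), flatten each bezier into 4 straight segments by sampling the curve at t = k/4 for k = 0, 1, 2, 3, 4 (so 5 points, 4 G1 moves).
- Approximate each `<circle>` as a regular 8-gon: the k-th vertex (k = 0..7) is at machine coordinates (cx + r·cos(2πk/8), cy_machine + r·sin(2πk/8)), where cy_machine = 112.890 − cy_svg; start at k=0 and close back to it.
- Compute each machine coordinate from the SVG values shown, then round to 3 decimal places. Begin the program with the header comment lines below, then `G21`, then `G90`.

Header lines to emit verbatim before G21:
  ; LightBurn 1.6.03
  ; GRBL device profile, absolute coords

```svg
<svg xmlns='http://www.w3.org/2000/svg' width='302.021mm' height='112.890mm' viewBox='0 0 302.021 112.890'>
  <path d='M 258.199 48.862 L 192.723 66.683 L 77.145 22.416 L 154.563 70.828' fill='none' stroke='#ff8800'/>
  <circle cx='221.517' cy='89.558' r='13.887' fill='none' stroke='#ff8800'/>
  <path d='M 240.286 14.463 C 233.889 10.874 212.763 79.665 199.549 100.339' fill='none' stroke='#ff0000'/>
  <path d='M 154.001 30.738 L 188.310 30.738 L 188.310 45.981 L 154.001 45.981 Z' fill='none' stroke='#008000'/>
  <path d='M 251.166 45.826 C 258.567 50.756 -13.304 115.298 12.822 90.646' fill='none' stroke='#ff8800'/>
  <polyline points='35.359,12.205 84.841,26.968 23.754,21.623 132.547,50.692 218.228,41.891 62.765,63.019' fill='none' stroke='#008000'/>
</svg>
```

Since the viewBox matches the mm dimensions, user units are millimetres directly. The only transform is the Y-flip y_m = 112.890 − y_svg.

Shape 1 is a open polyline drawn with `<path>`. Its stroke #ff8800 means engrave at S262, F3444. After flipping Y the toolpath is (258.199,64.028) → (192.723,46.207) → (77.145,90.474) → (154.563,42.062).

Shape 2 is a circle drawn with `<circle>`. Its stroke #ff8800 means engrave at S262, F3444. After flipping Y the toolpath is (235.404,23.332) → (231.337,33.152) → (221.517,37.219) → (211.697,33.152) → (207.630,23.332) → (211.697,13.512) → (221.517,9.445) → (231.337,13.512) → (235.404,23.332), returning to the start.

Shape 3 is a cubic bezier drawn with `<path>`. Its stroke #ff0000 means score at S572, F2428. After flipping Y the toolpath is (240.286,98.427) → (233.080,89.430) → (222.474,64.588) → (210.589,35.196) → (199.549,12.551).

Shape 4 is a rectangle drawn with `<path>`. Its stroke #008000 means cut at S739, F1353. After flipping Y the toolpath is (154.001,82.152) → (188.310,82.152) → (188.310,66.909) → (154.001,66.909) → (154.001,82.152), returning to the start.

Shape 5 is a cubic bezier drawn with `<path>`. Its stroke #ff8800 means engrave at S262, F3444. After flipping Y the toolpath is (251.166,67.064) → (213.373,54.514) → (124.972,33.561) → (40.082,18.154) → (12.822,22.244).

Shape 6 is a open polyline drawn with `<polyline>`. Its stroke #008000 means cut at S739, F1353. After flipping Y the toolpath is (35.359,100.685) → (84.841,85.922) → (23.754,91.267) → (132.547,62.198) → (218.228,70.999) → (62.765,49.871).

; LightBurn 1.6.03
; GRBL device profile, absolute coords
G21
G90
G0 X258.199 Y64.028
M4 S262
G1 X192.723 Y46.207 F3444
G1 X77.145 Y90.474
G1 X154.563 Y42.062
G0 X235.404 Y23.332
M4 S262
G1 X231.337 Y33.152 F3444
G1 X221.517 Y37.219
G1 X211.697 Y33.152
G1 X207.630 Y23.332
G1 X211.697 Y13.512
G1 X221.517 Y9.445
G1 X231.337 Y13.512
G1 X235.404 Y23.332
G0 X240.286 Y98.427
M4 S572
G1 X233.080 Y89.430 F2428
G1 X222.474 Y64.588
G1 X210.589 Y35.196
G1 X199.549 Y12.551
G0 X154.001 Y82.152
M4 S739
G1 X188.310 Y82.152 F1353
G1 X188.310 Y66.909
G1 X154.001 Y66.909
G1 X154.001 Y82.152
G0 X251.166 Y67.064
M4 S262
G1 X213.373 Y54.514 F3444
G1 X124.972 Y33.561
G1 X40.082 Y18.154
G1 X12.822 Y22.244
G0 X35.359 Y100.685
M4 S739
G1 X84.841 Y85.922 F1353
G1 X23.754 Y91.267
G1 X132.547 Y62.198
G1 X218.228 Y70.999
G1 X62.765 Y49.871
M5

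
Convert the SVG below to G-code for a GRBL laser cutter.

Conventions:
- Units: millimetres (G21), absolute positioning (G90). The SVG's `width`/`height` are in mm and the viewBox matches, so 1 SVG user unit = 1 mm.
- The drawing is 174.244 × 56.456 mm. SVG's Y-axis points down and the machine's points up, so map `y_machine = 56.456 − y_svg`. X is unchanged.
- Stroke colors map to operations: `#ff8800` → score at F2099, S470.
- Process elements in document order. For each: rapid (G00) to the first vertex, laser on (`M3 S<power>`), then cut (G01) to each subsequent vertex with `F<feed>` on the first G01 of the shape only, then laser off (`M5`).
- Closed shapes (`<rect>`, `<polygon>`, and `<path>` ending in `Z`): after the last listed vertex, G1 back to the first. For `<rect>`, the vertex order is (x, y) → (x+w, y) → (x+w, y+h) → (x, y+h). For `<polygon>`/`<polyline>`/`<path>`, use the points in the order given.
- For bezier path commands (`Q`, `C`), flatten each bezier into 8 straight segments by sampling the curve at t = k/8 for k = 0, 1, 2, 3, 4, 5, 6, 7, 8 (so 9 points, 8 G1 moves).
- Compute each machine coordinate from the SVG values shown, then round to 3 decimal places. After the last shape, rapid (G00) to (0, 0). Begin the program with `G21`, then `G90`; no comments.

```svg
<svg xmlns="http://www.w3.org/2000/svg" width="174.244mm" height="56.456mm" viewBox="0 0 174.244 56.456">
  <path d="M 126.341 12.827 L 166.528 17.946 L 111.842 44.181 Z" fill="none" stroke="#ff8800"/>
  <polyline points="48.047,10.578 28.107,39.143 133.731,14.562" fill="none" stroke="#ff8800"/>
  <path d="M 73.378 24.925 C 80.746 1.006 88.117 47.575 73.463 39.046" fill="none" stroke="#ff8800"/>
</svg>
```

G21
G90
G00 X126.341 Y43.629
M3 S470
G01 X166.528 Y38.510 F2099
G01 X111.842 Y12.275
G01 X126.341 Y43.629
M5
G00 X48.047 Y45.878
M3 S470
G01 X28.107 Y17.313 F2099
G01 X133.731 Y41.894
M5
G00 X73.378 Y31.531
M3 S470
G01 X76.098 Y37.442 F2099
G01 X78.560 Y38.216
G01 X80.507 Y35.325
G01 X81.679 Y30.242
G01 X81.819 Y24.437
G01 X80.668 Y19.382
G01 X77.969 Y16.549
G01 X73.463 Y17.410
M5
G00 X0.000 Y0.000

1 u = 1 mm; y_m = 56.456 − y.

[1] `<path>` closed polygon, #ff8800→score S470 F2099: (126.341,43.629) → (166.528,38.510) → (111.842,12.275) → (126.341,43.629) (closed)

[2] `<polyline>` open polyline, #ff8800→score S470 F2099: (48.047,45.878) → (28.107,17.313) → (133.731,41.894)

[3] `<path>` cubic bezier, #ff8800→score S470 F2099: (73.378,31.531) → (76.098,37.442) → (78.560,38.216) → (80.507,35.325) → (81.679,30.242) → (81.819,24.437) → (80.668,19.382) → (77.969,16.549) → (73.463,17.410)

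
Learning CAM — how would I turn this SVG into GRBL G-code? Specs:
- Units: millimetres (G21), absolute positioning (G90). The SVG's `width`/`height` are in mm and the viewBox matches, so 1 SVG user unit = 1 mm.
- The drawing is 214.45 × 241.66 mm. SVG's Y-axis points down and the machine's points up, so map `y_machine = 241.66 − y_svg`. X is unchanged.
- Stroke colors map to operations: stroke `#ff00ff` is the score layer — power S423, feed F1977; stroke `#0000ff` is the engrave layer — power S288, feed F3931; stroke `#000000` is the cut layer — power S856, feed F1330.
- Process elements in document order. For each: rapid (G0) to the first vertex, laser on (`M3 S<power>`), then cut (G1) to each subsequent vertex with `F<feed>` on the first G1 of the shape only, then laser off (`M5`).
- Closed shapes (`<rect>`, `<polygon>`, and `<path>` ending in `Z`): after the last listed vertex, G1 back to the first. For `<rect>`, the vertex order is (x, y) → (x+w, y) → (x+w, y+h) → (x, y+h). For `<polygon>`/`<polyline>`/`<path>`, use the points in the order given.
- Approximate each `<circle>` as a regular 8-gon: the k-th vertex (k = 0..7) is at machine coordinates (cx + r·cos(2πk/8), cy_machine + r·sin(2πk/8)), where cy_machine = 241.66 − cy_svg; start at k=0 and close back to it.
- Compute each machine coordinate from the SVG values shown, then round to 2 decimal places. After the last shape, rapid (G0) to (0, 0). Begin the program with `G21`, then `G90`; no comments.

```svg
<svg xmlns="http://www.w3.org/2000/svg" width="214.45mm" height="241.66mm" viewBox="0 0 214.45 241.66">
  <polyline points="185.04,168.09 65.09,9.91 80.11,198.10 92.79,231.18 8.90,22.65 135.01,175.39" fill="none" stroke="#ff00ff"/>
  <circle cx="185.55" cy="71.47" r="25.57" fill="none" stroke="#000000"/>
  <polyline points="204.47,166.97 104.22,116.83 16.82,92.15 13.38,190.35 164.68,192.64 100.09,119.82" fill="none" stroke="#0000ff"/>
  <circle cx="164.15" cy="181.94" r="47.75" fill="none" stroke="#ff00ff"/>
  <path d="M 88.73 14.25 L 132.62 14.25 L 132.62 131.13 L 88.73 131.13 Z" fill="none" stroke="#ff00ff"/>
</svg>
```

1 u = 1 mm; y_m = 241.66 − y.

[1] `<polyline>` open polyline, #ff00ff→score S423 F1977: (185.04,73.57) → (65.09,231.75) → (80.11,43.56) → (92.79,10.48) → (8.90,219.01) → (135.01,66.27)

[2] `<circle>` circle, #000000→cut S856 F1330: (211.12,170.19) → (203.63,188.27) → (185.55,195.76) → (167.47,188.27) → (159.98,170.19) → (167.47,152.11) → (185.55,144.62) → (203.63,152.11) → (211.12,170.19) (closed)

[3] `<polyline>` open polyline, #0000ff→engrave S288 F3931: (204.47,74.69) → (104.22,124.83) → (16.82,149.51) → (13.38,51.31) → (164.68,49.02) → (100.09,121.84)

[4] `<circle>` circle, #ff00ff→score S423 F1977: (211.90,59.72) → (197.91,93.48) → (164.15,107.47) → (130.39,93.48) → (116.40,59.72) → (130.39,25.96) → (164.15,11.97) → (197.91,25.96) → (211.90,59.72) (closed)

[5] `<path>` rectangle, #ff00ff→score S423 F1977: (88.73,227.41) → (132.62,227.41) → (132.62,110.53) → (88.73,110.53) → (88.73,227.41) (closed)

G21
G90
G0 X185.04 Y73.57
M3 S423
G1 X65.09 Y231.75 F1977
G1 X80.11 Y43.56
G1 X92.79 Y10.48
G1 X8.90 Y219.01
G1 X135.01 Y66.27
M5
G0 X211.12 Y170.19
M3 S856
G1 X203.63 Y188.27 F1330
G1 X185.55 Y195.76
G1 X167.47 Y188.27
G1 X159.98 Y170.19
G1 X167.47 Y152.11
G1 X185.55 Y144.62
G1 X203.63 Y152.11
G1 X211.12 Y170.19
M5
G0 X204.47 Y74.69
M3 S288
G1 X104.22 Y124.83 F3931
G1 X16.82 Y149.51
G1 X13.38 Y51.31
G1 X164.68 Y49.02
G1 X100.09 Y121.84
M5
G0 X211.90 Y59.72
M3 S423
G1 X197.91 Y93.48 F1977
G1 X164.15 Y107.47
G1 X130.39 Y93.48
G1 X116.40 Y59.72
G1 X130.39 Y25.96
G1 X164.15 Y11.97
G1 X197.91 Y25.96
G1 X211.90 Y59.72
M5
G0 X88.73 Y227.41
M3 S423
G1 X132.62 Y227.41 F1977
G1 X132.62 Y110.53
G1 X88.73 Y110.53
G1 X88.73 Y227.41
M5
G0 X0.00 Y0.00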